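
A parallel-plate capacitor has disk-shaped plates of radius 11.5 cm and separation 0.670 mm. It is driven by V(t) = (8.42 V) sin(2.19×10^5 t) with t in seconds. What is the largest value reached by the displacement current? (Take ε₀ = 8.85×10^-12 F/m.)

The displacement current equals the conduction current C dV/dt, which peaks at C V₀ ω.
With C = ε₀A/d = (8.85×10^-12)(0.04155)/(6.70×10^-4) = 5.488×10^-10 F and ω = 2.19×10^5 rad/s, I_d,max = (5.488×10^-10)(8.42)(2.19×10^5) = 1.01×10^-3 A.

1.01×10^-3 A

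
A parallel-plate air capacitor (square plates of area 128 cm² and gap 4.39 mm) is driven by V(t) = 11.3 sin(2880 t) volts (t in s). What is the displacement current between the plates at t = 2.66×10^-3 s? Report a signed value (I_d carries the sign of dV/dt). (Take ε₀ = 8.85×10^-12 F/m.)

1.61×10^-7 A

dE/dt = (V₀ω/d)·cos(ωt) with ωt = 7.6608 rad: (11.3)(2880)(0.1920)/(4.39×10^-3) = 1.423×10^6 V/(m·s).
I_d = ε₀ A dE/dt = (8.85×10^-12)(0.0128)(1.423×10^6) = 1.61×10^-7 A.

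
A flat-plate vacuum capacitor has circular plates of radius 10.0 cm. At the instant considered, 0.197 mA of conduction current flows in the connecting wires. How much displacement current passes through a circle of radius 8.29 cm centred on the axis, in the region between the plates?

Between the plates the displacement current equals the wire current: I_d = 0.197 mA = 1.97×10^-4 A.
Through an area πr² the displacement current is I_d·(πr²/πR²) = I_d (r/R)² = 1.35×10^-4 A.

1.35×10^-4 A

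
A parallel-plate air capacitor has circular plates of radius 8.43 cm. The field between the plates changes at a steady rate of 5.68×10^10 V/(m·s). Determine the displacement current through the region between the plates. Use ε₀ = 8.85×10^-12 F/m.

0.0112 A

I_d = ε₀ A (dE/dt) = (8.85×10^-12)(0.02233 m²)(5.68×10^10) = 0.0112 A.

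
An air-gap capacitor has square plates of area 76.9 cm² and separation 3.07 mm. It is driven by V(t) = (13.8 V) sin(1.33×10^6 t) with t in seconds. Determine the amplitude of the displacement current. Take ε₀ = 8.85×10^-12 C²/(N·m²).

(dE/dt)_max = V₀ω/d = 5.979×10^9 V/(m·s); ω = 1.33×10^6 rad/s.
I_d,max = ε₀ A (dE/dt)_max = (8.85×10^-12)(7.69×10^-3)(5.979×10^9) = 4.07×10^-4 A.

4.07×10^-4 A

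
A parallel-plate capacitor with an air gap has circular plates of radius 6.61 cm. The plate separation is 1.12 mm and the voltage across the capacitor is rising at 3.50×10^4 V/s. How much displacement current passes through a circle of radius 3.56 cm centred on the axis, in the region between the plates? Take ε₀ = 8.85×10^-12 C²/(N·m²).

dE/dt = (dV/dt)/d = 3.125×10^7 V/(m·s); I_d = ε₀(πR²)(dE/dt) = (8.85×10^-12)(0.01373)(3.125×10^7) = 3.797×10^-6 A.
Through an area πr² the displacement current is I_d·(πr²/πR²) = I_d (r/R)² = 1.10×10^-6 A.

1.10×10^-6 A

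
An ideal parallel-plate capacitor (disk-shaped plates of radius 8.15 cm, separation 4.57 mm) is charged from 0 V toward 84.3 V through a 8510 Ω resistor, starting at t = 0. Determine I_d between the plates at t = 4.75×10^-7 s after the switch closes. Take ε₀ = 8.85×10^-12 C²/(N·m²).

C = ε₀A/d = (8.85×10^-12)(0.02087)/(4.57×10^-3) = 4.042×10^-11 F, so τ = RC = 3.440×10^-7 s.
The conduction current is I(t) = (V₀/R) e^(−t/τ), and the displacement current between the plates equals it.
t/τ = 1.381; I_d = (84.3/8510) · e^(−1.381) = (9.906×10^-3)(0.2513) = 2.49×10^-3 A.

2.49×10^-3 A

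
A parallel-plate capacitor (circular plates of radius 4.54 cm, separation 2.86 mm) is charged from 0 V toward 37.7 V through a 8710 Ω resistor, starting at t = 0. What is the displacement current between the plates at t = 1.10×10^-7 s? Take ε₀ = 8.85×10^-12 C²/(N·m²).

2.30×10^-3 A

With C = ε₀A/d = (8.85×10^-12)(6.475×10^-3)/(2.86×10^-3) = 2.004×10^-11 F, the time constant is τ = RC = 1.745×10^-7 s, so t/τ = 0.6304 and e^(−t/τ) = 0.5324.
I_d = I_cond = (V₀/R) e^(−t/τ) = (4.328×10^-3)(0.5324) = 2.30×10^-3 A.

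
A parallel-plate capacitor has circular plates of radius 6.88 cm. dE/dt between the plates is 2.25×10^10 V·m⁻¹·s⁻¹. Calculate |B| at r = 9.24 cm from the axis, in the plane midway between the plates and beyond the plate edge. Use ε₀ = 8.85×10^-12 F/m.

I_d = ε₀ dΦ_E/dt = ε₀ πR² (dE/dt) = (8.85×10^-12)(0.01487)(2.25×10^10) = 2.961×10^-3 A through the full plate area.
With r > R the enclosed displacement current is the full I_d; B = μ₀ I_d / (2πr) = 6.41×10^-9 T.

6.41×10^-9 T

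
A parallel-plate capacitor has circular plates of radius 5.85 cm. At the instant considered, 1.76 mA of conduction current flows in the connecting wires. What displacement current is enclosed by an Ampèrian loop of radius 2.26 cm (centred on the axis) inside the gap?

2.63×10^-4 A

Between the plates the displacement current equals the wire current: I_d = 1.76 mA = 1.76×10^-3 A.
Since J_d is uniform, the enclosed fraction is (r/R)² = 0.1492, giving I_d,enc = 2.63×10^-4 A.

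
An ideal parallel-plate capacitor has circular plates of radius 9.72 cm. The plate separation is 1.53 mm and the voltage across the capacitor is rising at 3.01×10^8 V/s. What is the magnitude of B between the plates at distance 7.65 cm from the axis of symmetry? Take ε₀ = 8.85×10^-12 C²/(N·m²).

8.37×10^-8 T

With E = V/d, dE/dt = 1.967×10^11 V/(m·s) and πR² = 0.02968 m², giving I_d = ε₀ πR² dE/dt = 0.05167 A.
For r < R the Ampère–Maxwell law gives B(2πr) = μ₀ I_d (r²/R²), so B = μ₀ I_d r/(2πR²) = (4π×10^-7)(0.05167)(0.0765)/(2π·0.0972²) = 8.37×10^-8 T.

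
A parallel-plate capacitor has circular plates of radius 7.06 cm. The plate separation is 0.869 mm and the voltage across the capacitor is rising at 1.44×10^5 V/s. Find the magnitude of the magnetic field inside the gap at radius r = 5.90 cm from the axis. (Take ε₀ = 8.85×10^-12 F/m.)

5.44×10^-11 T

I_d = C dV/dt with C = ε₀πR²/d = 1.595×10^-10 F, so I_d = (1.595×10^-10)(1.44×10^5) = 2.297×10^-5 A.
∮B·dl = μ₀ I_d,enc with I_d,enc = I_d r²/R² = 1.604×10^-5 A; so B = μ₀ I_d,enc/(2πr) = 5.44×10^-11 T.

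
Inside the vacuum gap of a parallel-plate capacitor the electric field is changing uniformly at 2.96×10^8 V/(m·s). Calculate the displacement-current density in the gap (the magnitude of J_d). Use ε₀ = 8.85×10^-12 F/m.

J_d = ε₀ dE/dt = (8.85×10^-12)(2.96×10^8) = 2.62×10^-3 A/m².

2.62×10^-3 A/m²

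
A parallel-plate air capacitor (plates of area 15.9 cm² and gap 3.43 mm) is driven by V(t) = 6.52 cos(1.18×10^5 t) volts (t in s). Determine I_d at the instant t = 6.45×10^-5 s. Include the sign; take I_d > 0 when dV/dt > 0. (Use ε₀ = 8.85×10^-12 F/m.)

-3.06×10^-6 A

C = ε₀A/d = (8.85×10^-12)(1.59×10^-3)/(3.43×10^-3) = 4.102×10^-12 F. dV/dt = V₀ω·−sin(ωt); at ωt = 7.611 rad this factor is -0.9706.
I_d = C dV/dt = (4.102×10^-12)(6.52)(1.18×10^5)(-0.9706) = -3.06×10^-6 A.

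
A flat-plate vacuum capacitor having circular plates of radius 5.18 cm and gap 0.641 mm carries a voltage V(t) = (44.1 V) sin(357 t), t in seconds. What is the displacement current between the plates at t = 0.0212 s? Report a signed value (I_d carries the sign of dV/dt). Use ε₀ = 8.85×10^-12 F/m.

dV/dt = (44.1)(357)·cos(7.5684) = 4435 V/s.
I_d = C dV/dt with C = ε₀A/d = (8.85×10^-12)(8.430×10^-3)/(6.41×10^-4) = 1.164×10^-10 F, so I_d = (1.164×10^-10)(4435) = 5.16×10^-7 A.

5.16×10^-7 A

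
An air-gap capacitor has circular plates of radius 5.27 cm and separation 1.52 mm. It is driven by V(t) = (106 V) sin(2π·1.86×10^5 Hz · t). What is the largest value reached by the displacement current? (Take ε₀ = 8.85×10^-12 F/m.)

(dE/dt)_max = V₀ω/d = 8.152×10^10 V/(m·s); ω = 2πf = 1.169×10^6 rad/s.
I_d,max = ε₀ A (dE/dt)_max = (8.85×10^-12)(8.725×10^-3)(8.152×10^10) = 6.29×10^-3 A.

6.29×10^-3 A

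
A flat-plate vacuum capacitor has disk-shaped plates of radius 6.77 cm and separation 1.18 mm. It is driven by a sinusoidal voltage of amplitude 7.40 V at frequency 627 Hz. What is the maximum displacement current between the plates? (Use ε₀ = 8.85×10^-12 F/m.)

3.15×10^-6 A

C = ε₀A/d = (8.85×10^-12)(0.01440)/(1.18×10^-3) = 1.080×10^-10 F; ω = 2πf = 3940 rad/s.
I_d = C dV/dt, so |I_d|_max = C V₀ ω = (1.080×10^-10)(7.40)(3940) = 3.15×10^-6 A.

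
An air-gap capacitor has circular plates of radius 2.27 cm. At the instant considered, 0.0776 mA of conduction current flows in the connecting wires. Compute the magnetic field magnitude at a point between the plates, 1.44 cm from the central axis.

4.34×10^-10 T

By continuity the displacement current in the gap matches the conduction current: I_d = 7.76×10^-5 A.
An Ampèrian loop of radius r encloses a fraction (r/R)² of I_d. Then B·2πr = μ₀ I_d (r/R)², giving B = μ₀ I_d r/(2πR²) = 4.34×10^-10 T.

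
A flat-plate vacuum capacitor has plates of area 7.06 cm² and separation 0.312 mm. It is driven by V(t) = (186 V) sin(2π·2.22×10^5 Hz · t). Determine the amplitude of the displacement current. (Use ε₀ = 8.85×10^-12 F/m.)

The displacement current equals the conduction current C dV/dt, which peaks at C V₀ ω.
With C = ε₀A/d = (8.85×10^-12)(7.06×10^-4)/(3.12×10^-4) = 2.003×10^-11 F and ω = 2πf = 1.395×10^6 rad/s, I_d,max = (2.003×10^-11)(186)(1.395×10^6) = 5.20×10^-3 A.

5.20×10^-3 A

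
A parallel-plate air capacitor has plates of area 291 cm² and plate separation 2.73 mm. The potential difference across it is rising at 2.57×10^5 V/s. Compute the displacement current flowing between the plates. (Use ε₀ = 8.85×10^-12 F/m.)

C = ε₀A/d = (8.85×10^-12)(0.0291)/(2.73×10^-3) = 9.434×10^-11 F.
I_d = C dV/dt = (9.434×10^-11)(2.57×10^5) = 2.42×10^-5 A.

2.42×10^-5 A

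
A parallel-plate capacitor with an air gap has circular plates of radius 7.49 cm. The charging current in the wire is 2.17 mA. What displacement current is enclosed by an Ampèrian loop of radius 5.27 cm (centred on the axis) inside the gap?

1.07×10^-3 A

By continuity the displacement current in the gap matches the conduction current: I_d = 2.17×10^-3 A.
Since J_d is uniform, the enclosed fraction is (r/R)² = 0.4951, giving I_d,enc = 1.07×10^-3 A.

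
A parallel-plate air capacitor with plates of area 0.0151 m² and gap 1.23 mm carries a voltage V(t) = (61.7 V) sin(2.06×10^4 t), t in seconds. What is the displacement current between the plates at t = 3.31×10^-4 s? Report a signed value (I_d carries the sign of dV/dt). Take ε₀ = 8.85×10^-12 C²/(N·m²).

dE/dt = (V₀ω/d)·cos(ωt) with ωt = 6.8186 rad: (61.7)(2.06×10^4)(0.8601)/(1.23×10^-3) = 8.888×10^8 V/(m·s).
I_d = ε₀ A dE/dt = (8.85×10^-12)(0.0151)(8.888×10^8) = 1.19×10^-4 A.

1.19×10^-4 A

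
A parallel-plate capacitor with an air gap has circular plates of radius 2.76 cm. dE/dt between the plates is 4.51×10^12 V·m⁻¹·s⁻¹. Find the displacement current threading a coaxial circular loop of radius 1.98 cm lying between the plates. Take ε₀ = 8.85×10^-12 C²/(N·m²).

0.0492 A

I_d = ε₀ dΦ_E/dt = ε₀ πR² (dE/dt) = (8.85×10^-12)(2.393×10^-3)(4.51×10^12) = 0.09551 A through the full plate area.
Through an area πr² the displacement current is I_d·(πr²/πR²) = I_d (r/R)² = 0.0492 A.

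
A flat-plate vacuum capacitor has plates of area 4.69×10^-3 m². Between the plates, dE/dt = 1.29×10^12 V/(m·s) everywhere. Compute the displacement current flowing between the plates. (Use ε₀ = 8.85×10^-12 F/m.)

0.0535 A

The displacement current is ε₀ times dΦ_E/dt = ε₀ A dE/dt = (8.85×10^-12)(4.69×10^-3)(1.29×10^12) = 0.0535 A.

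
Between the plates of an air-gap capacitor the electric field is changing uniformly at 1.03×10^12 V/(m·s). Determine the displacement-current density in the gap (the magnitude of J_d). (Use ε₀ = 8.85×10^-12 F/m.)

J_d = ε₀ ∂E/∂t, so J_d = 9.12 A/m².

9.12 A/m²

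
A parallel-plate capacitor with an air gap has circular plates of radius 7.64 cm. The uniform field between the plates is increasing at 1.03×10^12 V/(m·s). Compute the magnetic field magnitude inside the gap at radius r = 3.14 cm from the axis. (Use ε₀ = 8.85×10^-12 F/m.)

Through the whole plate area (πR² = 0.01834 m²), I_d = ε₀ πR² dE/dt = 0.1672 A.
An Ampèrian loop of radius r encloses a fraction (r/R)² of I_d. Then B·2πr = μ₀ I_d (r/R)², giving B = μ₀ I_d r/(2πR²) = 1.80×10^-7 T.

1.80×10^-7 T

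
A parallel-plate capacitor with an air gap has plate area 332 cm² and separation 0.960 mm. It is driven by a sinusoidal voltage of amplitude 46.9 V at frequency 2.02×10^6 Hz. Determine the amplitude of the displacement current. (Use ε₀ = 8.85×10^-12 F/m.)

(dE/dt)_max = V₀ω/d = 6.200×10^11 V/(m·s); ω = 2πf = 1.269×10^7 rad/s.
I_d,max = ε₀ A (dE/dt)_max = (8.85×10^-12)(0.0332)(6.200×10^11) = 0.182 A.

0.182 A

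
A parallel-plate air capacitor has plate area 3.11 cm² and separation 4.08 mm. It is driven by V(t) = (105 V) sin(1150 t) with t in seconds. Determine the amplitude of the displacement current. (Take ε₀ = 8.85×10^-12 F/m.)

(dE/dt)_max = V₀ω/d = 2.960×10^7 V/(m·s); ω = 1150 rad/s.
I_d,max = ε₀ A (dE/dt)_max = (8.85×10^-12)(3.11×10^-4)(2.960×10^7) = 8.15×10^-8 A.

8.15×10^-8 A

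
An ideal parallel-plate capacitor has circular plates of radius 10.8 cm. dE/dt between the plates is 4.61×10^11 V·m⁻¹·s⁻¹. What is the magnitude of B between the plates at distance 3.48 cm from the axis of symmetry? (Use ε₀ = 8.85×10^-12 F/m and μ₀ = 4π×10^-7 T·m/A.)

Through the whole plate area (πR² = 0.03664 m²), I_d = ε₀ πR² dE/dt = 0.1495 A.
For r < R the Ampère–Maxwell law gives B(2πr) = μ₀ I_d (r²/R²), so B = μ₀ I_d r/(2πR²) = (4π×10^-7)(0.1495)(0.0348)/(2π·0.108²) = 8.92×10^-8 T.

8.92×10^-8 T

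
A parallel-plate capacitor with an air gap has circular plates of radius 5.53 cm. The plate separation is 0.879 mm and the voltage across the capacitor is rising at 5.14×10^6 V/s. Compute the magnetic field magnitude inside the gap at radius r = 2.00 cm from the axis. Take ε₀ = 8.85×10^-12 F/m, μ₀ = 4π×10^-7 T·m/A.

6.50×10^-10 T

dE/dt = (dV/dt)/d = 5.848×10^9 V/(m·s); I_d = ε₀(πR²)(dE/dt) = (8.85×10^-12)(9.607×10^-3)(5.848×10^9) = 4.972×10^-4 A.
∮B·dl = μ₀ I_d,enc with I_d,enc = I_d r²/R² = 6.503×10^-5 A; so B = μ₀ I_d,enc/(2πr) = 6.50×10^-10 T.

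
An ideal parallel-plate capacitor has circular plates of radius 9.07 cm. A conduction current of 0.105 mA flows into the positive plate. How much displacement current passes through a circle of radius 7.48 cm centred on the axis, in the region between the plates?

7.14×10^-5 A

No conduction current crosses the gap, so I_d there equals the 1.05×10^-4 A in the leads.
Through an area πr² the displacement current is I_d·(πr²/πR²) = I_d (r/R)² = 7.14×10^-5 A.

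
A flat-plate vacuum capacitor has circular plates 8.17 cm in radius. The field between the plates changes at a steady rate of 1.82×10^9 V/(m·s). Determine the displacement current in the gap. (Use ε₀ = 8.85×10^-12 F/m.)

3.38×10^-4 A

With a uniform field, Φ_E = EA, so I_d = ε₀ A dE/dt = 3.38×10^-4 A.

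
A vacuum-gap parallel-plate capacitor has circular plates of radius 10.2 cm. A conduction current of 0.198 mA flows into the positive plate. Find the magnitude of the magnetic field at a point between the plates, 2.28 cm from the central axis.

By continuity the displacement current in the gap matches the conduction current: I_d = 1.98×10^-4 A.
An Ampèrian loop of radius r encloses a fraction (r/R)² of I_d. Then B·2πr = μ₀ I_d (r/R)², giving B = μ₀ I_d r/(2πR²) = 8.68×10^-11 T.

8.68×10^-11 T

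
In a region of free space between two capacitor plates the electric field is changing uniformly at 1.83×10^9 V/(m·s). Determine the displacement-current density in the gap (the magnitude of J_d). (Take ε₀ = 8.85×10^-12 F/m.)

J_d = ε₀ ∂E/∂t, so J_d = 0.0162 A/m².

0.0162 A/m²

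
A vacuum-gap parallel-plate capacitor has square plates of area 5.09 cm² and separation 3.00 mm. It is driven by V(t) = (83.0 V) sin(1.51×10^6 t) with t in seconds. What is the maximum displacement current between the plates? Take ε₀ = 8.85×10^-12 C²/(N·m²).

(dE/dt)_max = V₀ω/d = 4.178×10^10 V/(m·s); ω = 1.51×10^6 rad/s.
I_d,max = ε₀ A (dE/dt)_max = (8.85×10^-12)(5.09×10^-4)(4.178×10^10) = 1.88×10^-4 A.

1.88×10^-4 A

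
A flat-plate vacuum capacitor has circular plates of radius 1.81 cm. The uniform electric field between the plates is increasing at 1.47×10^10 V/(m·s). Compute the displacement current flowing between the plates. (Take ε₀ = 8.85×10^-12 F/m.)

The displacement current is ε₀ times dΦ_E/dt = ε₀ A dE/dt = (8.85×10^-12)(1.029×10^-3)(1.47×10^10) = 1.34×10^-4 A.

1.34×10^-4 A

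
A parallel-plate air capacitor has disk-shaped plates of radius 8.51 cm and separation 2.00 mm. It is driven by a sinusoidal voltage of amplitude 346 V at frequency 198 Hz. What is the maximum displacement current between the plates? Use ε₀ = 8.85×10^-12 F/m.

(dE/dt)_max = V₀ω/d = 2.152×10^8 V/(m·s); ω = 2πf = 1244 rad/s.
I_d,max = ε₀ A (dE/dt)_max = (8.85×10^-12)(0.02275)(2.152×10^8) = 4.33×10^-5 A.

4.33×10^-5 A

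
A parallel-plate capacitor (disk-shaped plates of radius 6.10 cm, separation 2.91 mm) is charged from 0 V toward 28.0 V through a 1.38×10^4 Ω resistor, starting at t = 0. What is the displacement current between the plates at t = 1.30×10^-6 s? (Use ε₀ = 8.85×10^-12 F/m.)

With C = ε₀A/d = (8.85×10^-12)(0.01169)/(2.91×10^-3) = 3.555×10^-11 F, the time constant is τ = RC = 4.906×10^-7 s, so t/τ = 2.650 and e^(−t/τ) = 0.07065.
I_d = I_cond = (V₀/R) e^(−t/τ) = (2.029×10^-3)(0.07065) = 1.43×10^-4 A.

1.43×10^-4 A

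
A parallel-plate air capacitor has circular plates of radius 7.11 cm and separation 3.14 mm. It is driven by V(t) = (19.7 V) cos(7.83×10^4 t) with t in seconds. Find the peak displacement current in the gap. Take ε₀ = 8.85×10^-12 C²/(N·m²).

6.90×10^-5 A

The displacement current equals the conduction current C dV/dt, which peaks at C V₀ ω.
With C = ε₀A/d = (8.85×10^-12)(0.01588)/(3.14×10^-3) = 4.476×10^-11 F and ω = 7.83×10^4 rad/s, I_d,max = (4.476×10^-11)(19.7)(7.83×10^4) = 6.90×10^-5 A.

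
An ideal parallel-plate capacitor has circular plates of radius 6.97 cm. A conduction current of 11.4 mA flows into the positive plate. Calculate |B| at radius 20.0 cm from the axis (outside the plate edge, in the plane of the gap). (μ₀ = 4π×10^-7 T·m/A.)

By continuity the displacement current in the gap matches the conduction current: I_d = 0.0114 A.
For r ≥ R the full I_d is enclosed: B = μ₀ I_d/(2πr) = (4π×10^-7)(0.0114)/(2π·0.200) = 1.14×10^-8 T.

1.14×10^-8 T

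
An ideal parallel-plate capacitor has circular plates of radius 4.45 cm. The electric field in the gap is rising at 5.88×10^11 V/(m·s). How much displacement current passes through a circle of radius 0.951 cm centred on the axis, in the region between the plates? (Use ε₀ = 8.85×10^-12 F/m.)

1.48×10^-3 A

Through the whole plate area (πR² = 6.221×10^-3 m²), I_d = ε₀ πR² dE/dt = 0.03237 A.
The field is uniform, so I_d,enc = I_d (r/R)² = (0.03237)(0.951/4.45)² = 1.48×10^-3 A.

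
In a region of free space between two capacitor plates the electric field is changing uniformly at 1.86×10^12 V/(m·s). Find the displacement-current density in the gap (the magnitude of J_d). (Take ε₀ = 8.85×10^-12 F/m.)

16.5 A/m²

J_d = ε₀ dE/dt = (8.85×10^-12)(1.86×10^12) = 16.5 A/m².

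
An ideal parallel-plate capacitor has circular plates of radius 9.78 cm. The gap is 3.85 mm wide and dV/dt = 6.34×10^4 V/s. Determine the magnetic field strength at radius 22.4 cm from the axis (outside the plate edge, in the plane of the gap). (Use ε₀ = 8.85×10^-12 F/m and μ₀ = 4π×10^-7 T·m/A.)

3.91×10^-12 T

dE/dt = (dV/dt)/d = 1.647×10^7 V/(m·s); I_d = ε₀(πR²)(dE/dt) = (8.85×10^-12)(0.03005)(1.647×10^7) = 4.380×10^-6 A.
With r > R the enclosed displacement current is the full I_d; B = μ₀ I_d / (2πr) = 3.91×10^-12 T.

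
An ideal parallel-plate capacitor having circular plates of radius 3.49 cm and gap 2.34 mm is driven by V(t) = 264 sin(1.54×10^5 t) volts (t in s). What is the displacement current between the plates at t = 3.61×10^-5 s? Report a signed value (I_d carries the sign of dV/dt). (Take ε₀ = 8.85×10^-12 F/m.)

4.41×10^-4 A

dV/dt = (264)(1.54×10^5)·cos(5.5594) = 3.046×10^7 V/s.
I_d = C dV/dt with C = ε₀A/d = (8.85×10^-12)(3.826×10^-3)/(2.34×10^-3) = 1.447×10^-11 F, so I_d = (1.447×10^-11)(3.046×10^7) = 4.41×10^-4 A.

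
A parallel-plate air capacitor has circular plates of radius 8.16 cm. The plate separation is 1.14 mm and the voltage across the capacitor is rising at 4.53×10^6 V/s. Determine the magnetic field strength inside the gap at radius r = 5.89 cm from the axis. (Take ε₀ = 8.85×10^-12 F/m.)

dE/dt = (dV/dt)/d = 3.974×10^9 V/(m·s); I_d = ε₀(πR²)(dE/dt) = (8.85×10^-12)(0.02092)(3.974×10^9) = 7.358×10^-4 A.
∮B·dl = μ₀ I_d,enc with I_d,enc = I_d r²/R² = 3.834×10^-4 A; so B = μ₀ I_d,enc/(2πr) = 1.30×10^-9 T.

1.30×10^-9 T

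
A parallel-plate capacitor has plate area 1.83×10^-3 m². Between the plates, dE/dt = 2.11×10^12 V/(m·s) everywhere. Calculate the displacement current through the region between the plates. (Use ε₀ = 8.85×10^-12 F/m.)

The displacement current is ε₀ times dΦ_E/dt = ε₀ A dE/dt = (8.85×10^-12)(1.83×10^-3)(2.11×10^12) = 0.0342 A.

0.0342 A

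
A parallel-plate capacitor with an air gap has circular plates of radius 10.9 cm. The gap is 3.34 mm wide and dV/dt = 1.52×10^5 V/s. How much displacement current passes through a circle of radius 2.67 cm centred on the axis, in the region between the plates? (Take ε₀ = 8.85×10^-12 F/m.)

dE/dt = (dV/dt)/d = 4.551×10^7 V/(m·s); I_d = ε₀(πR²)(dE/dt) = (8.85×10^-12)(0.03733)(4.551×10^7) = 1.504×10^-5 A.
Through an area πr² the displacement current is I_d·(πr²/πR²) = I_d (r/R)² = 9.02×10^-7 A.

9.02×10^-7 A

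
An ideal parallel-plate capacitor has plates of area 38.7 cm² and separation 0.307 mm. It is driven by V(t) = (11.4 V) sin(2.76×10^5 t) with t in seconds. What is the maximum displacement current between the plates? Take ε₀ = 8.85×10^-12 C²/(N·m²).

3.51×10^-4 A

(dE/dt)_max = V₀ω/d = 1.025×10^10 V/(m·s); ω = 2.76×10^5 rad/s.
I_d,max = ε₀ A (dE/dt)_max = (8.85×10^-12)(3.87×10^-3)(1.025×10^10) = 3.51×10^-4 A.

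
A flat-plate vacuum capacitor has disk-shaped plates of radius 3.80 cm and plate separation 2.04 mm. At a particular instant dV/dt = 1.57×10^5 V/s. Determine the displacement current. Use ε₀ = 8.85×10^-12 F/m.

C = ε₀A/d = (8.85×10^-12)(4.536×10^-3)/(2.04×10^-3) = 1.968×10^-11 F.
I_d = C dV/dt = (1.968×10^-11)(1.57×10^5) = 3.09×10^-6 A.

3.09×10^-6 A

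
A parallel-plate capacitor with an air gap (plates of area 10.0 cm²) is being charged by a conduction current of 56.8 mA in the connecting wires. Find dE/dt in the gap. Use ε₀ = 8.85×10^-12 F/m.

6.42×10^12 V/(m·s)

By continuity, I_d in the gap equals the 56.8 mA flowing in the wire.
Inverting I_d = ε₀ A dE/dt gives dE/dt = 0.0568 / (8.85×10^-12 · 1.00×10^-3) = 6.42×10^12 V/(m·s).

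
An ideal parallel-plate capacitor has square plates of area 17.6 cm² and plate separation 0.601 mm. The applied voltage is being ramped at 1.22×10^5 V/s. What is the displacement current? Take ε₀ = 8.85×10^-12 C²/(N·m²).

The field between the plates is E = V/d, so dE/dt = (1.22×10^5)/(6.01×10^-4 m) = 2.030×10^8 V/(m·s).
I_d = ε₀ A (dE/dt) = (8.85×10^-12)(1.76×10^-3)(2.030×10^8) = 3.16×10^-6 A.

3.16×10^-6 A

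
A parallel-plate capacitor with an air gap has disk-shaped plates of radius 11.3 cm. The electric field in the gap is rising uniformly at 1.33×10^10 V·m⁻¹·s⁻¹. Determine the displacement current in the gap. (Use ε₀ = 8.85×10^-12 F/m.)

4.72×10^-3 A

With a uniform field, Φ_E = EA, so I_d = ε₀ A dE/dt = 4.72×10^-3 A.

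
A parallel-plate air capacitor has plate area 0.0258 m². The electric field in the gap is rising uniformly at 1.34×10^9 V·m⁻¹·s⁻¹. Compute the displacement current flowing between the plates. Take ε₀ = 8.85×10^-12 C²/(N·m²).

I_d = ε₀ A (dE/dt) = (8.85×10^-12)(0.0258 m²)(1.34×10^9) = 3.06×10^-4 A.

3.06×10^-4 A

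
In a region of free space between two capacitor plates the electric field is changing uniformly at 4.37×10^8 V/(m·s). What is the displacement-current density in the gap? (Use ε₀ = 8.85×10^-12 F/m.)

3.87×10^-3 A/m²

J_d = ε₀ dE/dt = (8.85×10^-12)(4.37×10^8) = 3.87×10^-3 A/m².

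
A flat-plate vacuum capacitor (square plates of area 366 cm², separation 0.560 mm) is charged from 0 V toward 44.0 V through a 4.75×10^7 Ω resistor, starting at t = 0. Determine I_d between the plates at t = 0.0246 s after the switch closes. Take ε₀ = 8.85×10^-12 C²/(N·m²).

3.78×10^-7 A

C = ε₀A/d = (8.85×10^-12)(0.0366)/(5.60×10^-4) = 5.784×10^-10 F and τ = RC = 0.02747 s. I_d in the gap equals the RC charging current.
I_d(t) = (V₀/R) e^(−t/τ) = 9.263×10^-7 · e^(−0.8955) = 3.78×10^-7 A.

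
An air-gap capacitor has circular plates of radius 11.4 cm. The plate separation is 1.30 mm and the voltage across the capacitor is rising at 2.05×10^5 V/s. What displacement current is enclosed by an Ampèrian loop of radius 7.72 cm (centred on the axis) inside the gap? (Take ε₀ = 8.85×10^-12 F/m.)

With E = V/d, dE/dt = 1.577×10^8 V/(m·s) and πR² = 0.04083 m², giving I_d = ε₀ πR² dE/dt = 5.698×10^-5 A.
The field is uniform, so I_d,enc = I_d (r/R)² = (5.698×10^-5)(7.72/11.4)² = 2.61×10^-5 A.

2.61×10^-5 A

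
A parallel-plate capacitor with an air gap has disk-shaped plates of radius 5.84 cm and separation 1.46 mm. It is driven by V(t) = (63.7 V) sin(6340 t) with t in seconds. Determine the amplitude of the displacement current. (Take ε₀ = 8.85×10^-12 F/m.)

(dE/dt)_max = V₀ω/d = 2.766×10^8 V/(m·s); ω = 6340 rad/s.
I_d,max = ε₀ A (dE/dt)_max = (8.85×10^-12)(0.01071)(2.766×10^8) = 2.62×10^-5 A.

2.62×10^-5 A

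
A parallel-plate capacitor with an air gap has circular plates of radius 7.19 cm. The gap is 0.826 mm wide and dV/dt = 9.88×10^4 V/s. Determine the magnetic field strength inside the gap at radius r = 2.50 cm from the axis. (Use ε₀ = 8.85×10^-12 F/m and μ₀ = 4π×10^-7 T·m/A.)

1.66×10^-11 T

With E = V/d, dE/dt = 1.196×10^8 V/(m·s) and πR² = 0.01624 m², giving I_d = ε₀ πR² dE/dt = 1.719×10^-5 A.
For r < R the Ampère–Maxwell law gives B(2πr) = μ₀ I_d (r²/R²), so B = μ₀ I_d r/(2πR²) = (4π×10^-7)(1.719×10^-5)(0.0250)/(2π·0.0719²) = 1.66×10^-11 T.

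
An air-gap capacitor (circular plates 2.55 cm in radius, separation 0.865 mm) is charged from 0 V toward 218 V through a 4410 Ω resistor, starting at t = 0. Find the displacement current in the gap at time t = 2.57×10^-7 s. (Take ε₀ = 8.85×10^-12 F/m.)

C = ε₀A/d = (8.85×10^-12)(2.043×10^-3)/(8.65×10^-4) = 2.090×10^-11 F, so τ = RC = 9.217×10^-8 s.
The conduction current is I(t) = (V₀/R) e^(−t/τ), and the displacement current between the plates equals it.
t/τ = 2.788; I_d = (218/4410) · e^(−2.788) = (0.04943)(0.06154) = 3.04×10^-3 A.

3.04×10^-3 A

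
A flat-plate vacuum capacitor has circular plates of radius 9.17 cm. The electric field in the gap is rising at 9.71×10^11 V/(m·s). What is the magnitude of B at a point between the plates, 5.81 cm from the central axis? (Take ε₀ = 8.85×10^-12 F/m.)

3.14×10^-7 T

Total displacement current: I_d = ε₀(πR²)(dE/dt) = (8.85×10^-12)(0.02642)(9.71×10^11) = 0.2270 A.
An Ampèrian loop of radius r encloses a fraction (r/R)² of I_d. Then B·2πr = μ₀ I_d (r/R)², giving B = μ₀ I_d r/(2πR²) = 3.14×10^-7 T.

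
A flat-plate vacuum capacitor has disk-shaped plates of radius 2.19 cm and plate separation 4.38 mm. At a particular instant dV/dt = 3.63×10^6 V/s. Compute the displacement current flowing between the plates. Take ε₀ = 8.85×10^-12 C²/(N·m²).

The displacement current equals the charging current C dV/dt. With C = ε₀A/d = (8.85×10^-12)(1.507×10^-3)/(4.38×10^-3) = 3.045×10^-12 F, I_d = (3.045×10^-12)(3.63×10^6) = 1.11×10^-5 A.

1.11×10^-5 A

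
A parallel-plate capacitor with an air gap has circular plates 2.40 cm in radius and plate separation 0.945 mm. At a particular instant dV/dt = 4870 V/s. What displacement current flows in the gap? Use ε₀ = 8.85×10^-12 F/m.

The field between the plates is E = V/d, so dE/dt = (4870)/(9.45×10^-4 m) = 5.153×10^6 V/(m·s).
I_d = ε₀ A (dE/dt) = (8.85×10^-12)(1.810×10^-3)(5.153×10^6) = 8.25×10^-8 A.

8.25×10^-8 A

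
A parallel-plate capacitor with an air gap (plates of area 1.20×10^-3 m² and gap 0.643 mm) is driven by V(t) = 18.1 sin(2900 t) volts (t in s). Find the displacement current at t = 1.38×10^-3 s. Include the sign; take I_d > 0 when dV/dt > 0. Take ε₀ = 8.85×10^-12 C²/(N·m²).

-5.65×10^-7 A

C = ε₀A/d = (8.85×10^-12)(1.20×10^-3)/(6.43×10^-4) = 1.652×10^-11 F. dV/dt = V₀ω·cos(ωt); at ωt = 4.002 rad this factor is -0.6521.
I_d = C dV/dt = (1.652×10^-11)(18.1)(2900)(-0.6521) = -5.65×10^-7 A.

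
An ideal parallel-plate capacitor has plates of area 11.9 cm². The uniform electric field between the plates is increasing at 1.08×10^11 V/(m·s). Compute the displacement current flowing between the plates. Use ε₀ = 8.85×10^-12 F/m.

1.14×10^-3 A

The displacement current is ε₀ times dΦ_E/dt = ε₀ A dE/dt = (8.85×10^-12)(1.19×10^-3)(1.08×10^11) = 1.14×10^-3 A.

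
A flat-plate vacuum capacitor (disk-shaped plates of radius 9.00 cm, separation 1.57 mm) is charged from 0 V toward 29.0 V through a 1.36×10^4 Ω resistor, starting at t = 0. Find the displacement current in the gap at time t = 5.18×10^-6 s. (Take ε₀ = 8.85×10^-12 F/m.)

C = ε₀A/d = (8.85×10^-12)(0.02545)/(1.57×10^-3) = 1.435×10^-10 F and τ = RC = 1.952×10^-6 s. I_d in the gap equals the RC charging current.
I_d(t) = (V₀/R) e^(−t/τ) = 2.132×10^-3 · e^(−2.654) = 1.50×10^-4 A.

1.50×10^-4 A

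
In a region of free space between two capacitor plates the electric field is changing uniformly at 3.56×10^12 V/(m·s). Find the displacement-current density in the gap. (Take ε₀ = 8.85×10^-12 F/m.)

The displacement-current density is ε₀ ∂E/∂t = (8.85×10^-12)(3.56×10^12) = 31.5 A/m².

31.5 A/m²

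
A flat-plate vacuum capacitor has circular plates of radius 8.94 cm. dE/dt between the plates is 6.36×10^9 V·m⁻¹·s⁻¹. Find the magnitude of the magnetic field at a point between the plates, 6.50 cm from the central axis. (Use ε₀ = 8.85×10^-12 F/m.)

2.30×10^-9 T

Total displacement current: I_d = ε₀(πR²)(dE/dt) = (8.85×10^-12)(0.02511)(6.36×10^9) = 1.413×10^-3 A.
An Ampèrian loop of radius r encloses a fraction (r/R)² of I_d. Then B·2πr = μ₀ I_d (r/R)², giving B = μ₀ I_d r/(2πR²) = 2.30×10^-9 T.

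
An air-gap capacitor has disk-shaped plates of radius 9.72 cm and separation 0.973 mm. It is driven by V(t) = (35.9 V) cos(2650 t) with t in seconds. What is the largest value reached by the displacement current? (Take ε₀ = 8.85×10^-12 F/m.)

The displacement current equals the conduction current C dV/dt, which peaks at C V₀ ω.
With C = ε₀A/d = (8.85×10^-12)(0.02968)/(9.73×10^-4) = 2.700×10^-10 F and ω = 2650 rad/s, I_d,max = (2.700×10^-10)(35.9)(2650) = 2.57×10^-5 A.

2.57×10^-5 A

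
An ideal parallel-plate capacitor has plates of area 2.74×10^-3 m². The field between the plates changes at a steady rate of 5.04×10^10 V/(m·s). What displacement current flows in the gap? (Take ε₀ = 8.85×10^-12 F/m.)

With a uniform field, Φ_E = EA, so I_d = ε₀ A dE/dt = 1.22×10^-3 A.

1.22×10^-3 A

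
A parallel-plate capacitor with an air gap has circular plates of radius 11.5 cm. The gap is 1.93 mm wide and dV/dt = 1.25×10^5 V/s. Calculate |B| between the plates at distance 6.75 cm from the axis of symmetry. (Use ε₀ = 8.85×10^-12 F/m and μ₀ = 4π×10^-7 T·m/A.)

2.43×10^-11 T

With E = V/d, dE/dt = 6.477×10^7 V/(m·s) and πR² = 0.04155 m², giving I_d = ε₀ πR² dE/dt = 2.382×10^-5 A.
For r < R the Ampère–Maxwell law gives B(2πr) = μ₀ I_d (r²/R²), so B = μ₀ I_d r/(2πR²) = (4π×10^-7)(2.382×10^-5)(0.0675)/(2π·0.115²) = 2.43×10^-11 T.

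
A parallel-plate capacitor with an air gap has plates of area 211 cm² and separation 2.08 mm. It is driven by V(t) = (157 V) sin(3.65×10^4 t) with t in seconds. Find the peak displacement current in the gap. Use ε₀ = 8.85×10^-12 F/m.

5.14×10^-4 A

The displacement current equals the conduction current C dV/dt, which peaks at C V₀ ω.
With C = ε₀A/d = (8.85×10^-12)(0.0211)/(2.08×10^-3) = 8.978×10^-11 F and ω = 3.65×10^4 rad/s, I_d,max = (8.978×10^-11)(157)(3.65×10^4) = 5.14×10^-4 A.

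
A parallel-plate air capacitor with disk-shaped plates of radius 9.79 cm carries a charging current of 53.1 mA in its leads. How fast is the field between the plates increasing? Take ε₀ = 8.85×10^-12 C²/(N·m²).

1.99×10^11 V/(m·s)

The displacement current between the plates equals the conduction current, I_d = 53.1 mA.
Then dE/dt = I_d/(ε₀A) = 1.99×10^11 V/(m·s).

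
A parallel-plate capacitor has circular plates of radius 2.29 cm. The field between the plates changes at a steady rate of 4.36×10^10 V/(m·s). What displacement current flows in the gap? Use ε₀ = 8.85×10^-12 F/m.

6.36×10^-4 A

With a uniform field, Φ_E = EA, so I_d = ε₀ A dE/dt = 6.36×10^-4 A.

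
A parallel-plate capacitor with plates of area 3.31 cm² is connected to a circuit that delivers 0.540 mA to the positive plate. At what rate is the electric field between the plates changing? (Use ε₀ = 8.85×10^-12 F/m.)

By continuity, I_d in the gap equals the 0.540 mA flowing in the wire.
Then dE/dt = I_d/(ε₀A) = 1.84×10^11 V/(m·s).

1.84×10^11 V/(m·s)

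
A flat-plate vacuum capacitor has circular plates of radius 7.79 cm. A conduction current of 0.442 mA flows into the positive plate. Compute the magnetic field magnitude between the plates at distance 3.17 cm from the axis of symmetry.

No conduction current crosses the gap, so I_d there equals the 4.42×10^-4 A in the leads.
For r < R the Ampère–Maxwell law gives B(2πr) = μ₀ I_d (r²/R²), so B = μ₀ I_d r/(2πR²) = (4π×10^-7)(4.42×10^-4)(0.0317)/(2π·0.0779²) = 4.62×10^-10 T.

4.62×10^-10 T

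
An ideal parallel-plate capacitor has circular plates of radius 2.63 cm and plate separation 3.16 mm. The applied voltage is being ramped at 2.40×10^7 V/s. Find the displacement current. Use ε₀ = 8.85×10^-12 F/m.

1.46×10^-4 A

C = ε₀A/d = (8.85×10^-12)(2.173×10^-3)/(3.16×10^-3) = 6.086×10^-12 F.
I_d = C dV/dt = (6.086×10^-12)(2.40×10^7) = 1.46×10^-4 A.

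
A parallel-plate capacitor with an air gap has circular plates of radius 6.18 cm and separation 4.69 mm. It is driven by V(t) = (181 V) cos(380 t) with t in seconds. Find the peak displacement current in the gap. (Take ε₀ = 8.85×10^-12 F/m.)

(dE/dt)_max = V₀ω/d = 1.467×10^7 V/(m·s); ω = 380 rad/s.
I_d,max = ε₀ A (dE/dt)_max = (8.85×10^-12)(0.01200)(1.467×10^7) = 1.56×10^-6 A.

1.56×10^-6 A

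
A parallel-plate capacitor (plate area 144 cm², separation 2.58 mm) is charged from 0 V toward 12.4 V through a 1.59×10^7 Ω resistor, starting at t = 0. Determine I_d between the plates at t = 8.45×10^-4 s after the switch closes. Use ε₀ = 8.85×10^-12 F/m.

C = ε₀A/d = (8.85×10^-12)(0.0144)/(2.58×10^-3) = 4.940×10^-11 F, so τ = RC = 7.855×10^-4 s.
The conduction current is I(t) = (V₀/R) e^(−t/τ), and the displacement current between the plates equals it.
t/τ = 1.076; I_d = (12.4/1.59×10^7) · e^(−1.076) = (7.799×10^-7)(0.3410) = 2.66×10^-7 A.

2.66×10^-7 A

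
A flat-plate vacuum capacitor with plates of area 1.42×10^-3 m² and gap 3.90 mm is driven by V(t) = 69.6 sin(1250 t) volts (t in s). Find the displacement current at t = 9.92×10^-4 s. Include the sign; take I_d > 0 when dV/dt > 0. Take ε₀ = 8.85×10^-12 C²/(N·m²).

9.11×10^-8 A

dV/dt = (69.6)(1250)·cos(1.24) = 2.826×10^4 V/s.
I_d = C dV/dt with C = ε₀A/d = (8.85×10^-12)(1.42×10^-3)/(3.90×10^-3) = 3.222×10^-12 F, so I_d = (3.222×10^-12)(2.826×10^4) = 9.11×10^-8 A.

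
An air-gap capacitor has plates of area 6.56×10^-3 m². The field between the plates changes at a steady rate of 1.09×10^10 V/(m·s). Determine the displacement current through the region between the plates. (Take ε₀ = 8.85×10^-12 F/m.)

With a uniform field, Φ_E = EA, so I_d = ε₀ A dE/dt = 6.33×10^-4 A.

6.33×10^-4 A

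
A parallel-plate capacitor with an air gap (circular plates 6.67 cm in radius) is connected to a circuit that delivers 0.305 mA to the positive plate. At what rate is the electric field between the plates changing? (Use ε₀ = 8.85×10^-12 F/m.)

The displacement current between the plates equals the conduction current, I_d = 0.305 mA.
Then dE/dt = I_d/(ε₀A) = 2.47×10^9 V/(m·s).

2.47×10^9 V/(m·s)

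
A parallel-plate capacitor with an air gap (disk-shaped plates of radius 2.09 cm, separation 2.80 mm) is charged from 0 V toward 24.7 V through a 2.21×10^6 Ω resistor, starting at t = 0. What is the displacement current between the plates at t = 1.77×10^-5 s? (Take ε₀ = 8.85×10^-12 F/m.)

C = ε₀A/d = (8.85×10^-12)(1.372×10^-3)/(2.80×10^-3) = 4.337×10^-12 F and τ = RC = 9.585×10^-6 s. I_d in the gap equals the RC charging current.
I_d(t) = (V₀/R) e^(−t/τ) = 1.118×10^-5 · e^(−1.847) = 1.76×10^-6 A.

1.76×10^-6 A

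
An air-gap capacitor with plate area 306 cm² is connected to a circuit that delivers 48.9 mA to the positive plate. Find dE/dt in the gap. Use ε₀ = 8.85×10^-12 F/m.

By continuity, I_d in the gap equals the 48.9 mA flowing in the wire.
Then dE/dt = I_d/(ε₀A) = 1.81×10^11 V/(m·s).

1.81×10^11 V/(m·s)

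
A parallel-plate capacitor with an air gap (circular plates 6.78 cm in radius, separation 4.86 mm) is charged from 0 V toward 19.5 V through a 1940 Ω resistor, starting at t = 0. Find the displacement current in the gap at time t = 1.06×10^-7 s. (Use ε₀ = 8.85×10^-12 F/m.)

1.26×10^-3 A

C = ε₀A/d = (8.85×10^-12)(0.01444)/(4.86×10^-3) = 2.630×10^-11 F, so τ = RC = 5.102×10^-8 s.
The conduction current is I(t) = (V₀/R) e^(−t/τ), and the displacement current between the plates equals it.
t/τ = 2.078; I_d = (19.5/1940) · e^(−2.078) = (0.01005)(0.1252) = 1.26×10^-3 A.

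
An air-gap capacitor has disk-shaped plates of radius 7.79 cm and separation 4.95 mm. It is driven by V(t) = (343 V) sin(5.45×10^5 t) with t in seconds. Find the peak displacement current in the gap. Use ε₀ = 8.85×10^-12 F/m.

(dE/dt)_max = V₀ω/d = 3.776×10^10 V/(m·s); ω = 5.45×10^5 rad/s.
I_d,max = ε₀ A (dE/dt)_max = (8.85×10^-12)(0.01906)(3.776×10^10) = 6.37×10^-3 A.

6.37×10^-3 A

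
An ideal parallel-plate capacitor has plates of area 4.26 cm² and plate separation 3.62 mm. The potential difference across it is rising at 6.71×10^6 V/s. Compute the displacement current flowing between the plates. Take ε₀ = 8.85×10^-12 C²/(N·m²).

6.99×10^-6 A

The displacement current equals the charging current C dV/dt. With C = ε₀A/d = (8.85×10^-12)(4.26×10^-4)/(3.62×10^-3) = 1.041×10^-12 F, I_d = (1.041×10^-12)(6.71×10^6) = 6.99×10^-6 A.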